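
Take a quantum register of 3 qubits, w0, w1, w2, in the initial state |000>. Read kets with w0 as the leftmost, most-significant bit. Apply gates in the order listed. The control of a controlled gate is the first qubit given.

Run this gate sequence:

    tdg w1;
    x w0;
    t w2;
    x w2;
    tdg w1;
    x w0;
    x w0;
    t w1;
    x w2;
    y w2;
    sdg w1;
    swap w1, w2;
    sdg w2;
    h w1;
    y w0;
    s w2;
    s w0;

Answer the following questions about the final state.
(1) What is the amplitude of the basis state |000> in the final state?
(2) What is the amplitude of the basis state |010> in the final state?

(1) The final state's coefficient on |000> equals sqrt(2)/2.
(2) |010> carries amplitude -sqrt(2)/2 in the final state.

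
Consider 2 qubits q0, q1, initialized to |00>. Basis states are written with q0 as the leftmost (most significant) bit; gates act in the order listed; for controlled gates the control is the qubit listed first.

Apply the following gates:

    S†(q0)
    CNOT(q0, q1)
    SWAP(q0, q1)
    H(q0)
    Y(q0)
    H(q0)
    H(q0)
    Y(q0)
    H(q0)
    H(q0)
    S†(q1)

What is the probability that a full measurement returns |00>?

Outcome |00> occurs with probability 1/2.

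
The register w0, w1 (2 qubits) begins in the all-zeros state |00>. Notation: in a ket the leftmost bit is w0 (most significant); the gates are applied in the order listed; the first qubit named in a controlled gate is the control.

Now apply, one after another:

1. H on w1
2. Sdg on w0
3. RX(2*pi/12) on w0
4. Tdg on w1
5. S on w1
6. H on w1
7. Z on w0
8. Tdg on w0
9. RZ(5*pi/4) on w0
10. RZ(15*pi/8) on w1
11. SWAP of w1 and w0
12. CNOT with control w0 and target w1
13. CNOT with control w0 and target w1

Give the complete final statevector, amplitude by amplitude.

The final amplitudes are (sqrt(2) + sqrt(6) + sqrt(2)*exp(I*pi/4) + sqrt(6)*exp(I*pi/4))*exp(7*I*pi/16)/8 on |00>, -(1 - exp(3*I*pi/4))*(-sqrt(6) + sqrt(2))*exp(3*I*pi/16)/8 on |01>, (sqrt(2) + sqrt(6) - sqrt(6)*exp(I*pi/4) - sqrt(2)*exp(I*pi/4))*exp(5*I*pi/16)/8 on |10>, (-sqrt(6) + sqrt(2) + (-sqrt(6) + sqrt(2))*exp(3*I*pi/4))*exp(I*pi/16)/8 on |11>. Key observation: the block from step 12 through step 13 cancels to the identity and can be dropped.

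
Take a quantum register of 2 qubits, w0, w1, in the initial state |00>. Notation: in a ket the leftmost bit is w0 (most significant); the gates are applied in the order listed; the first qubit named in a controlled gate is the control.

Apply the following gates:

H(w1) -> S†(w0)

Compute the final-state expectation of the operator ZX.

In the final state, ZX has expectation 1.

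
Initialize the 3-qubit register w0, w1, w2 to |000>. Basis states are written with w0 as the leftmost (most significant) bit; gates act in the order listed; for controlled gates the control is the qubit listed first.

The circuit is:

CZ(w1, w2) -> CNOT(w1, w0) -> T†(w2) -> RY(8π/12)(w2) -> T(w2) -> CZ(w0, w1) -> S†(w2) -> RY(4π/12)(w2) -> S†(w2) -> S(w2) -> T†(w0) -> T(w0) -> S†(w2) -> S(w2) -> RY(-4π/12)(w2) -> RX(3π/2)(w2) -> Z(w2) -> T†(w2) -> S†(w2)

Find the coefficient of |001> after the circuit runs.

The final state's coefficient on |001> equals -sqrt(6)/4 - sqrt(2)*exp(3*I*pi/4)/4. Key observation: gates 8-15 undo each other exactly, leaving only the rest of the circuit to track.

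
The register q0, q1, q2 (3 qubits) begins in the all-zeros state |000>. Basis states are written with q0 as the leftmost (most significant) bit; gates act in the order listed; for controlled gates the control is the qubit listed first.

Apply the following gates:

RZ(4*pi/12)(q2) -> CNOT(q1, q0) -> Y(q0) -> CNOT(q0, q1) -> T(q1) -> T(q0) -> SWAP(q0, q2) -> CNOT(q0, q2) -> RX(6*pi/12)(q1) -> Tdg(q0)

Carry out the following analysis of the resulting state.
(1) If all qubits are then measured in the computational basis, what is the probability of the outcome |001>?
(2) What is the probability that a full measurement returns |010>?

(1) Outcome |001> occurs with probability 1/2.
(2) A full measurement returns |010> with probability 0.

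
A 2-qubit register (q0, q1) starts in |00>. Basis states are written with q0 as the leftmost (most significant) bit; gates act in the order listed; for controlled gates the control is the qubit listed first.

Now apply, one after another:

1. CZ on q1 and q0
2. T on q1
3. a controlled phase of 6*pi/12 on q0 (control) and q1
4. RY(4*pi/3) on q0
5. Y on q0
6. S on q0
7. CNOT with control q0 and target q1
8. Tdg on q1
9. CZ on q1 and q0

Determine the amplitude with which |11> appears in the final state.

|11> carries amplitude exp(3*I*pi/4)/2 in the final state.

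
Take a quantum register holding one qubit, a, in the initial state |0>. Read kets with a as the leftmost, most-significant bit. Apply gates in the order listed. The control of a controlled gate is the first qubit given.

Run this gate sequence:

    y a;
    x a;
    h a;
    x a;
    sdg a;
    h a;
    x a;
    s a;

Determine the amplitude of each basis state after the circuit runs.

After the circuit, the state carries amplitude -1/2 + I/2 on |0>, -1/2 + I/2 on |1>.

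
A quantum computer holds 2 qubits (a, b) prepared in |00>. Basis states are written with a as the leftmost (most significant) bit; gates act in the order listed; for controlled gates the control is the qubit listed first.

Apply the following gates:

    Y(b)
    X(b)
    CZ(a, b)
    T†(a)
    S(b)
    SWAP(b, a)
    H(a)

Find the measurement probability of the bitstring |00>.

The probability of measuring |00> is 1/2.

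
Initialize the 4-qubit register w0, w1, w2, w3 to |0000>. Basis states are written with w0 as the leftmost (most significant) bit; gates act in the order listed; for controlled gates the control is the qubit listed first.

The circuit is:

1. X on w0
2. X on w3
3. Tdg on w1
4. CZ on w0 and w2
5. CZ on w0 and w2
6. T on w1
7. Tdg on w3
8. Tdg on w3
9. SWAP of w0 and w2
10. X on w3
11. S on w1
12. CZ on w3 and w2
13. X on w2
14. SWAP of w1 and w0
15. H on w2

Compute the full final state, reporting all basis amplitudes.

The resulting statevector has amplitude -sqrt(2)*I/2 on |0000>, -sqrt(2)*I/2 on |0010>, and 0 on every other basis state. Key observation: the block from step 4 through step 5 cancels to the identity and can be dropped.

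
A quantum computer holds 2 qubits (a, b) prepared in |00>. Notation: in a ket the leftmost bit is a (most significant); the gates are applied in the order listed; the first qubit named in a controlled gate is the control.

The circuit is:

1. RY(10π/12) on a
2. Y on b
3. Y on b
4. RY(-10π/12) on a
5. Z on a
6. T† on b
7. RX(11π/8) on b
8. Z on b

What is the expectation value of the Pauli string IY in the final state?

The observable IY averages to -sqrt(sqrt(2) + 2)/2. Key observation: gates 1-4 undo each other exactly, leaving only the rest of the circuit to track.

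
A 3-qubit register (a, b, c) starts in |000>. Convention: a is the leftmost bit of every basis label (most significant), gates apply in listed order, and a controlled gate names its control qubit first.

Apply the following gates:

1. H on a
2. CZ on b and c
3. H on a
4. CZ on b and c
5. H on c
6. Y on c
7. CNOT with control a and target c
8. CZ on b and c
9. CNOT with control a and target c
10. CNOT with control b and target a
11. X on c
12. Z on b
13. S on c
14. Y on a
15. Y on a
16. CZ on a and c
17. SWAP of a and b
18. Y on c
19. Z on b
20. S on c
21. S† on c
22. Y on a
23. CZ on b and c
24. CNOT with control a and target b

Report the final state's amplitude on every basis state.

The resulting statevector has amplitude sqrt(2)/2 on |110>, -sqrt(2)*I/2 on |111>, and 0 on every other basis state.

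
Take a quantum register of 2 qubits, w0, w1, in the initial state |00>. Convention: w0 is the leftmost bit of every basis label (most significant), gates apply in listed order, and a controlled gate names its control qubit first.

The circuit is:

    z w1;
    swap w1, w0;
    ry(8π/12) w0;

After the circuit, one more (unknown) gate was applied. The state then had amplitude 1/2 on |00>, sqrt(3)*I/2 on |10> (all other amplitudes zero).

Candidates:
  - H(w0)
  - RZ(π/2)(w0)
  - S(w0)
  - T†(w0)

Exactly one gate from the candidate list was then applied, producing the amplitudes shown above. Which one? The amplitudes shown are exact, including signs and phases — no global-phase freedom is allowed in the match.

The unique candidate consistent with the amplitudes is S(w0).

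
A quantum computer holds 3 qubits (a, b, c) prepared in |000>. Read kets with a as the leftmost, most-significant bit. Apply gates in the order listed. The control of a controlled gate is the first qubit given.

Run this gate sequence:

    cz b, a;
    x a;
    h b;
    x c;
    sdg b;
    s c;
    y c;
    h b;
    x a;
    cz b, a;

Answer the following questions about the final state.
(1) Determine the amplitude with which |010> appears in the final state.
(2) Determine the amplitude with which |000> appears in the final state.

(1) The final state's coefficient on |010> equals 1/2 + I/2.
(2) The amplitude on |000> is 1/2 - I/2.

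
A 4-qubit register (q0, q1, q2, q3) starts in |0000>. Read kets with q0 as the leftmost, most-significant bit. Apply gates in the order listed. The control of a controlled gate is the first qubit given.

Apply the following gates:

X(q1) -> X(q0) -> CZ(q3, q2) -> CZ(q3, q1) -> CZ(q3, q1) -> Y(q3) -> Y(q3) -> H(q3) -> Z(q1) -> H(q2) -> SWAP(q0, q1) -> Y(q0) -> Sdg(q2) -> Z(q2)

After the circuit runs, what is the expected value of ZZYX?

In the final state, ZZYX has expectation -1.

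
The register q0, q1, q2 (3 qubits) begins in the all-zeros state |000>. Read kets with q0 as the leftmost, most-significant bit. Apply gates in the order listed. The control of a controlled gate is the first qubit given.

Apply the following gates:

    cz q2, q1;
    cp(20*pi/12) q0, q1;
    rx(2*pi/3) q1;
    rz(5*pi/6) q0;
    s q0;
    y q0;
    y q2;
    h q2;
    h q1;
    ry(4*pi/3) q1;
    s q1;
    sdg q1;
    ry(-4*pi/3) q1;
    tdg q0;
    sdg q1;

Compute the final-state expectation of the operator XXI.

In the final state, XXI has expectation 0.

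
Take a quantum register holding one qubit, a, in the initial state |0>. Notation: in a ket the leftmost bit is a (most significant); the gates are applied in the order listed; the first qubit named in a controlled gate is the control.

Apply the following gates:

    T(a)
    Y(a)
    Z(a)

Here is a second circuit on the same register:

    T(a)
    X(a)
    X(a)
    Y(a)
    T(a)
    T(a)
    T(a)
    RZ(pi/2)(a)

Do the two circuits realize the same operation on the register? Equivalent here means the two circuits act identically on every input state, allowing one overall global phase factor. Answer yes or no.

No, they are not equivalent — no single phase factor reconciles the two unitaries.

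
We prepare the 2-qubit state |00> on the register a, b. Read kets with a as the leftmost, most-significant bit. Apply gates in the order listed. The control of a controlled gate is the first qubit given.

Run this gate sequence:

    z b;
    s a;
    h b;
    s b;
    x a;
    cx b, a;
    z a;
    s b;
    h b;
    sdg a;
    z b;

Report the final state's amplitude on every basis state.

The final amplitudes are -1/2 on |00>, -1/2 on |01>, I/2 on |10>, -I/2 on |11>.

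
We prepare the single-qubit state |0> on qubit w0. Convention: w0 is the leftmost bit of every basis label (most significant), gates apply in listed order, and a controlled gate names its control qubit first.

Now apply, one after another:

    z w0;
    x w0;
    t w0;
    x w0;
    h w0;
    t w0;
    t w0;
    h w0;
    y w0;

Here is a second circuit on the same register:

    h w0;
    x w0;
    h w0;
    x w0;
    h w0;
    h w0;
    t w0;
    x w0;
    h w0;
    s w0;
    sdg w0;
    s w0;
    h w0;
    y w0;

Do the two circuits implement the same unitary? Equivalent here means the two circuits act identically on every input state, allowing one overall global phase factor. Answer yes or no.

Yes: on every input state the two circuits agree up to one overall phase factor.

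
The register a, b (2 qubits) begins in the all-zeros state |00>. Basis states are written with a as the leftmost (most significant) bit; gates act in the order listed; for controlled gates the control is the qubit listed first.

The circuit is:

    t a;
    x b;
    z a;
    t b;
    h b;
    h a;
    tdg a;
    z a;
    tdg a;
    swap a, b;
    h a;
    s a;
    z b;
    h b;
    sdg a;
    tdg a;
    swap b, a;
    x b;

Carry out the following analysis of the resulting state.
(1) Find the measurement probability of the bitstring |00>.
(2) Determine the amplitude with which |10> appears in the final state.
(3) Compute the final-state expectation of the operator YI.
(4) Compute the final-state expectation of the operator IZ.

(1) Outcome |00> occurs with probability 1/2.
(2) The final state's coefficient on |10> equals 1/2 + I/2.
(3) In the final state, YI has expectation 1.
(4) The observable IZ averages to 1.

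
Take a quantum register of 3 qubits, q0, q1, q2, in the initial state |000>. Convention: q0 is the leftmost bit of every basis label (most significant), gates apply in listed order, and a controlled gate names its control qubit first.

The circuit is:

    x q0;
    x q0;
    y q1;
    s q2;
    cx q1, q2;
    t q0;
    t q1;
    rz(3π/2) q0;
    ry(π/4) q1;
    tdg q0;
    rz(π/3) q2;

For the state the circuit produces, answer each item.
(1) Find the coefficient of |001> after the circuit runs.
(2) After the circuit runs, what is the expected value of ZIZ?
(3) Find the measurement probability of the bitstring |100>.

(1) The final state's coefficient on |001> equals -sqrt(2 - sqrt(2))*exp(I*pi/6)/2.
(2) The observable ZIZ averages to -1.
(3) A full measurement returns |100> with probability 0.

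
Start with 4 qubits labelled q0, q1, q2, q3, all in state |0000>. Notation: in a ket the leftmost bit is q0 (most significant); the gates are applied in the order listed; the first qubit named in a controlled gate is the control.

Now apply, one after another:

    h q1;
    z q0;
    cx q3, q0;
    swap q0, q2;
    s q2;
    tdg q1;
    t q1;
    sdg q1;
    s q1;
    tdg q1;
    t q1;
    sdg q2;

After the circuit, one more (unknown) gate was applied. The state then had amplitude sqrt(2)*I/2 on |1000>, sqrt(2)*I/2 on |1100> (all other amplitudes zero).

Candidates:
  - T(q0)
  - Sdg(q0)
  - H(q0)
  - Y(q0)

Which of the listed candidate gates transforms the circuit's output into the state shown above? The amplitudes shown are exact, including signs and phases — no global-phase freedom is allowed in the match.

The applied gate was Y(q0).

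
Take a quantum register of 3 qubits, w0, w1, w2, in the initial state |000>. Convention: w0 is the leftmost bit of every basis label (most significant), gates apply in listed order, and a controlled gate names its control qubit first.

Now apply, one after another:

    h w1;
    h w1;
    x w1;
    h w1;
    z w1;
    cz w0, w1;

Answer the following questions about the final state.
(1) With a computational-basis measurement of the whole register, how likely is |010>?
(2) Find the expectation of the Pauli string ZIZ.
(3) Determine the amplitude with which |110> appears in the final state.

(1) Outcome |010> occurs with probability 1/2. Key observation: gates 2-5 undo each other exactly, leaving only the rest of the circuit to track.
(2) In the final state, ZIZ has expectation 1.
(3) The final state's coefficient on |110> equals 0.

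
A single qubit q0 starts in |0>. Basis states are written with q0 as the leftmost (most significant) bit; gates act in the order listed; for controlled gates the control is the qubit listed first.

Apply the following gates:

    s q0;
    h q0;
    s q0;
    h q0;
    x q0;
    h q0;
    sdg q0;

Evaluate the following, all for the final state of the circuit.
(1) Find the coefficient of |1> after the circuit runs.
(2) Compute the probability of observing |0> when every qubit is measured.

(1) The amplitude on |1> is -sqrt(2)/2.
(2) Outcome |0> occurs with probability 1/2.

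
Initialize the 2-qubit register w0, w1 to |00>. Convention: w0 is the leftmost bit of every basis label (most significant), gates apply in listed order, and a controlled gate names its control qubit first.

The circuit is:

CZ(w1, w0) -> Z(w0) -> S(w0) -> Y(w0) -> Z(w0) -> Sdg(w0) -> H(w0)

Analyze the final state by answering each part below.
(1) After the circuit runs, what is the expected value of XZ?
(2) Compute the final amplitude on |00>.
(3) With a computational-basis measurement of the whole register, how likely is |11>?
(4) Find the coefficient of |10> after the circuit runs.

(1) The expectation value of XZ is -1.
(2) The final state's coefficient on |00> equals -sqrt(2)/2.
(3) Outcome |11> occurs with probability 0.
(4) The final state's coefficient on |10> equals sqrt(2)/2.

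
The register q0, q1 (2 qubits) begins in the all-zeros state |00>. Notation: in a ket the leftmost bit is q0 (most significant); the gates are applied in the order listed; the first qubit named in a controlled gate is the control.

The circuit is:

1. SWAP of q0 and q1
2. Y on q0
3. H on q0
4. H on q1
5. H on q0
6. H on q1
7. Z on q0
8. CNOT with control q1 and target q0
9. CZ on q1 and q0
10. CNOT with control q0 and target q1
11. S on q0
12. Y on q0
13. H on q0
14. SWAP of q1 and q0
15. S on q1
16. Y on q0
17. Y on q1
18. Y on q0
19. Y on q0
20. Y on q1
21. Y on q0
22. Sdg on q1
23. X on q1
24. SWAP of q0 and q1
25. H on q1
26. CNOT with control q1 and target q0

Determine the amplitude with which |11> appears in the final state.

The amplitude on |11> is I/2. Key observation: steps 15-22 multiply out to the identity, so the circuit reduces to the remaining gates.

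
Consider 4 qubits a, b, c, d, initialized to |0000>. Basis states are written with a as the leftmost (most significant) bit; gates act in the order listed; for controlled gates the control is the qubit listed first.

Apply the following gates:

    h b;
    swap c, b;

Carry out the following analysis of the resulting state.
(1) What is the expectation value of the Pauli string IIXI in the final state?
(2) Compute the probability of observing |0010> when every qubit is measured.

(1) The expectation value of IIXI is 1.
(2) The probability of measuring |0010> is 1/2.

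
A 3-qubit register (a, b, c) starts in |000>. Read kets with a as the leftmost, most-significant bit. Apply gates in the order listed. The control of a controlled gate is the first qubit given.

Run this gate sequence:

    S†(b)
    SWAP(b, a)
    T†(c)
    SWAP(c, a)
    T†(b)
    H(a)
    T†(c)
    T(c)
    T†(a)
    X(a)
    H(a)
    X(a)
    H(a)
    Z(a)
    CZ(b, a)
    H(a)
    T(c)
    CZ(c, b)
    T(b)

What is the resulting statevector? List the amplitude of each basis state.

The final amplitudes are 1/2 - exp(3*I*pi/4)/2 on |000>, -1/2 - exp(3*I*pi/4)/2 on |100>, and 0 on every other basis state. Key observation: the block from step 11 through step 14 cancels to the identity and can be dropped.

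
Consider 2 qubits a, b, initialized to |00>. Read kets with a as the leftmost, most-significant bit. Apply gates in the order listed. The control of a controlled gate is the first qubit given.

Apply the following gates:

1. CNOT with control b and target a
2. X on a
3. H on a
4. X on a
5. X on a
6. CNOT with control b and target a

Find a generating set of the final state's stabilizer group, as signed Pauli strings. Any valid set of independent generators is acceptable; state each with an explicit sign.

The final state is stabilized by the group generated by -XI, +IZ; other independent generating sets are equally valid.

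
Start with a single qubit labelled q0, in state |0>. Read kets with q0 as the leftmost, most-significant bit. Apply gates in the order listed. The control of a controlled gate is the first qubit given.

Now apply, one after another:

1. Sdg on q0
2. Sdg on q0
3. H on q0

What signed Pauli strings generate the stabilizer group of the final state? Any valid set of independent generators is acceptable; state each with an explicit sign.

The final state is stabilized by the group generated by +X; other independent generating sets are equally valid.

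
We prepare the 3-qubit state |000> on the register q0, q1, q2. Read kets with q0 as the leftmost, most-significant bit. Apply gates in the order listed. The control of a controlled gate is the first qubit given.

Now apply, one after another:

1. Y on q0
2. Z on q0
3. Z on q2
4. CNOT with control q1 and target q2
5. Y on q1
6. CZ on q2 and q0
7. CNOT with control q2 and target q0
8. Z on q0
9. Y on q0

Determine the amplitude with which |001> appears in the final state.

|001> carries amplitude 0 in the final state.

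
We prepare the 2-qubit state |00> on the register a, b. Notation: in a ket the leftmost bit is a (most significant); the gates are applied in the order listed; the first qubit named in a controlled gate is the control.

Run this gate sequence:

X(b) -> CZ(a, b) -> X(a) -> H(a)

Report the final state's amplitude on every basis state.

The final amplitudes are 0 on |00>, sqrt(2)/2 on |01>, 0 on |10>, -sqrt(2)/2 on |11>.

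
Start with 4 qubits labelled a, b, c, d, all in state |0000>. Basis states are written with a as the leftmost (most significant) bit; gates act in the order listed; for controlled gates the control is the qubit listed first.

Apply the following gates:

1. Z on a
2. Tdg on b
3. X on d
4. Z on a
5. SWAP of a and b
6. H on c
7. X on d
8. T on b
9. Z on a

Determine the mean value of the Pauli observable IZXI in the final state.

The expectation value of IZXI is 1.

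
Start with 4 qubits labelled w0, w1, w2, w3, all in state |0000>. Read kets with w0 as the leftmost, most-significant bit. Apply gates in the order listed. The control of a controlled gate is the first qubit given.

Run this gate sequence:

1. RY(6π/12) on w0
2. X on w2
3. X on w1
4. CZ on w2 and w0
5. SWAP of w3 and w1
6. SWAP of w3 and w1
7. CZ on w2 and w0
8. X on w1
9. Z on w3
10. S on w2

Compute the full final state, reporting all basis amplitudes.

The final amplitudes are sqrt(2)*I/2 on |0010>, sqrt(2)*I/2 on |1010>, and 0 on every other basis state. Key observation: steps 3-8 multiply out to the identity, so the circuit reduces to the remaining gates.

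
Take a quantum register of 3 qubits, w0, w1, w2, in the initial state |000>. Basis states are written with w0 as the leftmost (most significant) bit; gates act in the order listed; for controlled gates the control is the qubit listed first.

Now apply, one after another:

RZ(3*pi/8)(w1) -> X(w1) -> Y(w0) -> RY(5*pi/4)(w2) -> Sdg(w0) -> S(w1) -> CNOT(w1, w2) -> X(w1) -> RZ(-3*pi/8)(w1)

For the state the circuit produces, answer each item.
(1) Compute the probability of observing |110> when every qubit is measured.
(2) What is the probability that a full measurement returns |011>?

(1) Outcome |110> occurs with probability 0.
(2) Outcome |011> occurs with probability 0.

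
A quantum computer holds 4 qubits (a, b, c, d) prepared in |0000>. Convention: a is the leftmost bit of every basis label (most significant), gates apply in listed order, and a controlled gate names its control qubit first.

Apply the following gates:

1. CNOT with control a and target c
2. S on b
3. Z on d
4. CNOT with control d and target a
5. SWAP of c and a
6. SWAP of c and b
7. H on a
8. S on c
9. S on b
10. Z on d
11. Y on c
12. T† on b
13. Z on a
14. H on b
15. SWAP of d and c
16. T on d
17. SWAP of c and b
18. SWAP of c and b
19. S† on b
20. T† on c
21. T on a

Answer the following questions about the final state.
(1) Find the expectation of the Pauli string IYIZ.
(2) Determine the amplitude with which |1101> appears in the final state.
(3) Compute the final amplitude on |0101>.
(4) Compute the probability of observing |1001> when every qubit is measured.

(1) The expectation value of IYIZ is 1. Key observation: the block from step 17 through step 18 cancels to the identity and can be dropped.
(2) The final state's coefficient on |1101> equals -I/2.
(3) The final state's coefficient on |0101> equals exp(I*pi/4)/2.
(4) Outcome |1001> occurs with probability 1/4.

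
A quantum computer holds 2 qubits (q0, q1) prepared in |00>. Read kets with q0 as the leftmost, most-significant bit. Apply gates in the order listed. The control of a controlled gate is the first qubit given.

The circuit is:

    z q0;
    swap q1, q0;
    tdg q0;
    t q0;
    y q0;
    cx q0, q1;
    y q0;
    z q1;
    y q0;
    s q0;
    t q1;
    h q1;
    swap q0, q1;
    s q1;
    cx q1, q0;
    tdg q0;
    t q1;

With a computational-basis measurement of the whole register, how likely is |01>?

The probability of measuring |01> is 1/2.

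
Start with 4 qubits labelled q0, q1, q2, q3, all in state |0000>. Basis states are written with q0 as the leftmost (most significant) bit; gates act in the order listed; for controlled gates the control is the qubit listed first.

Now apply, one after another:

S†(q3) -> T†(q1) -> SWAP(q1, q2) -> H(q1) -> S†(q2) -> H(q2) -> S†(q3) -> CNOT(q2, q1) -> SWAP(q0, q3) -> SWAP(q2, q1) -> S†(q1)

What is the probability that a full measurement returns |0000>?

The probability of measuring |0000> is 1/4.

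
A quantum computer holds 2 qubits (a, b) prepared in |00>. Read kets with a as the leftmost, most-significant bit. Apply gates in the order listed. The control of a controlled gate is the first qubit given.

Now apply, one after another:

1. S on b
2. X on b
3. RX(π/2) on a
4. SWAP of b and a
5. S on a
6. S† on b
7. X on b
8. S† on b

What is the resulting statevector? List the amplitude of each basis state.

The resulting statevector has amplitude 0 on |00>, 0 on |01>, -sqrt(2)*I/2 on |10>, sqrt(2)/2 on |11>.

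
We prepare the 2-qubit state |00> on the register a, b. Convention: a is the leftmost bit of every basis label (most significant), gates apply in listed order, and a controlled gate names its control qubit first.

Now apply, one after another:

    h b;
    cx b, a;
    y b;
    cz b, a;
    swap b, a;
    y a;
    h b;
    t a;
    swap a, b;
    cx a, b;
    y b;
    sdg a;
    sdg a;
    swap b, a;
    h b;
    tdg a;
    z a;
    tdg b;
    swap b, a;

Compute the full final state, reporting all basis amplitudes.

After the circuit, the state carries amplitude sqrt(2)*(-exp(3*I*pi/4) + I)/4 on |00>, sqrt(2)*(-I - exp(I*pi/4))/4 on |01>, sqrt(2)*(-I - exp(I*pi/4))/4 on |10>, sqrt(2)*(-1 + exp(I*pi/4))/4 on |11>.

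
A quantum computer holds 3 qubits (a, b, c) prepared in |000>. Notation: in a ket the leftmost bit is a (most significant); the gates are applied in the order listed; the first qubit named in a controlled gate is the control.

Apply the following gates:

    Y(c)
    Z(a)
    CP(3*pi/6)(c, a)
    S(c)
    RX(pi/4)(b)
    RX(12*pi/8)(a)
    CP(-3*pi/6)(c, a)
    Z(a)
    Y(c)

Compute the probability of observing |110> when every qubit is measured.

A full measurement returns |110> with probability 1/4 - sqrt(2)/8.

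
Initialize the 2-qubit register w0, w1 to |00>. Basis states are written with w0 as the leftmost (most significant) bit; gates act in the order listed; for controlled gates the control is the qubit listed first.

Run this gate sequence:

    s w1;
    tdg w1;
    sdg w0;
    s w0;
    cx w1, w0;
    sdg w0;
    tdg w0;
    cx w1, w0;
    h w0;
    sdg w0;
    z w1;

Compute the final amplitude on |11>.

The amplitude on |11> is 0.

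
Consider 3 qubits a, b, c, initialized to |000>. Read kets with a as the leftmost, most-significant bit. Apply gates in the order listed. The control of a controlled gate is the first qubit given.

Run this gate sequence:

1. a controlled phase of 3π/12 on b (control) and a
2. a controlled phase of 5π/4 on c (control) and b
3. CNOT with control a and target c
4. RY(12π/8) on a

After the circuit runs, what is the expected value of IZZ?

The expectation value of IZZ is 1.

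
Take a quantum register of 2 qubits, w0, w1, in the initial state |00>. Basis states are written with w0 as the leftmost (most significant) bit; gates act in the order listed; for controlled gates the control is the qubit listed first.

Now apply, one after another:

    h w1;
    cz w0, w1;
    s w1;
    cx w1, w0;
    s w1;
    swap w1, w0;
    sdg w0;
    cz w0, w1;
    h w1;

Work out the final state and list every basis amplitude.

The final amplitudes are 1/2 on |00>, 1/2 on |01>, -I/2 on |10>, I/2 on |11>.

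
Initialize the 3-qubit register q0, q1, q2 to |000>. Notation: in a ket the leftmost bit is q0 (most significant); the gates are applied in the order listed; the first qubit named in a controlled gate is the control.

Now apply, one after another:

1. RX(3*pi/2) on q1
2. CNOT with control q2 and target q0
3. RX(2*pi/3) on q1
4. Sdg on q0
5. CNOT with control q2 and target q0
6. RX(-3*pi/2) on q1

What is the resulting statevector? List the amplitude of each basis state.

The resulting statevector has amplitude 1/2 on |000>, -sqrt(3)*I/2 on |010>, and 0 on every other basis state.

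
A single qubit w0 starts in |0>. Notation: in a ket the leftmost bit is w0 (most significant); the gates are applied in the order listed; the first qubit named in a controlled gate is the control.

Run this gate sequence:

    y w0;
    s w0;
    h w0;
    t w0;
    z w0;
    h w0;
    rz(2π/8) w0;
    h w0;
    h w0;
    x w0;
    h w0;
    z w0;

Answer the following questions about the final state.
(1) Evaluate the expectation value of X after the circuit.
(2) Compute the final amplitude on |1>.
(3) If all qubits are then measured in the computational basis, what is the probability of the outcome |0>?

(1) The observable X averages to sqrt(2)/2.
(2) |1> carries amplitude sqrt(2)*(1 + I)*exp(7*I*pi/8)/4 in the final state.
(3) A full measurement returns |0> with probability 3/4.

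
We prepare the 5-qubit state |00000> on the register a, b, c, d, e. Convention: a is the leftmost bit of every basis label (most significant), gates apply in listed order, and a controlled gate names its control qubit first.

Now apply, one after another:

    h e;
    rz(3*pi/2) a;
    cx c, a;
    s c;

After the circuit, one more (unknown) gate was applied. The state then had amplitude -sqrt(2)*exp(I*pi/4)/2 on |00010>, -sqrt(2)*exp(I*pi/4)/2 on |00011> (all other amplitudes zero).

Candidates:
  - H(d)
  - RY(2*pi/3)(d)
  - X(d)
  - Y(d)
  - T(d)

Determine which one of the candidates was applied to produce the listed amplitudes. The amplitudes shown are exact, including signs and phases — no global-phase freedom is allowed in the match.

The unique candidate consistent with the amplitudes is X(d).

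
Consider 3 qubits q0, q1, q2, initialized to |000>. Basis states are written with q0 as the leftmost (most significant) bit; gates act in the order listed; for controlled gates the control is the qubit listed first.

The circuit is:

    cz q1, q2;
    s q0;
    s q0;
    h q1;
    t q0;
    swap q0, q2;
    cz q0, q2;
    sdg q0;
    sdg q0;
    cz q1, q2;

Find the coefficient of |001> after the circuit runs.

|001> carries amplitude 0 in the final state.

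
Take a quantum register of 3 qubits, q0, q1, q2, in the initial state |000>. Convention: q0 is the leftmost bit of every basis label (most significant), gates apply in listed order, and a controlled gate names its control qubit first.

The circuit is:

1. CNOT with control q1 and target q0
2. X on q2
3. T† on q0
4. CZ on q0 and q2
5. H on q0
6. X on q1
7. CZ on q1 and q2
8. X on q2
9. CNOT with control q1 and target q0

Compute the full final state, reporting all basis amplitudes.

The resulting statevector has amplitude -sqrt(2)/2 on |010>, -sqrt(2)/2 on |110>, and 0 on every other basis state.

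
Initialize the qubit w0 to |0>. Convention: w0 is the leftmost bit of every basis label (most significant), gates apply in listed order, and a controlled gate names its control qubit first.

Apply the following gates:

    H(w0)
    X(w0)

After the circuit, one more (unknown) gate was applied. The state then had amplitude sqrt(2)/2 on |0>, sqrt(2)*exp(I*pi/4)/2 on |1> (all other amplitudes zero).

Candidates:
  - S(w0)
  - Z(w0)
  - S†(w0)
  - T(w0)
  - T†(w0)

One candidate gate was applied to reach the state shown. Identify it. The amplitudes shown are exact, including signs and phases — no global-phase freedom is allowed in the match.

It was T(w0) that produced the state shown.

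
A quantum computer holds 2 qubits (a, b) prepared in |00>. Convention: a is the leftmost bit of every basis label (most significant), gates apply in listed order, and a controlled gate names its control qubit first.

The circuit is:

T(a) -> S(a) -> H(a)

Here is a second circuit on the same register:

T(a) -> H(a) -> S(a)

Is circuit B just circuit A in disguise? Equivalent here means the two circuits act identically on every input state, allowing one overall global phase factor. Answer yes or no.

No, they are not equivalent — no single phase factor reconciles the two unitaries.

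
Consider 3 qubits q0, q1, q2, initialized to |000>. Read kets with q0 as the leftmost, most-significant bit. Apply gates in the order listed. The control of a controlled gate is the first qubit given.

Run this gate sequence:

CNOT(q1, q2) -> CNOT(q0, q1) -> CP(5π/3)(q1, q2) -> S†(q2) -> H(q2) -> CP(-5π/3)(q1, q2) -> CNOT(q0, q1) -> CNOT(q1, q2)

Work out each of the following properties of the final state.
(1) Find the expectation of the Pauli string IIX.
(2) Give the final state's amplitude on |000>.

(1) In the final state, IIX has expectation 1.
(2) The final state's coefficient on |000> equals sqrt(2)/2.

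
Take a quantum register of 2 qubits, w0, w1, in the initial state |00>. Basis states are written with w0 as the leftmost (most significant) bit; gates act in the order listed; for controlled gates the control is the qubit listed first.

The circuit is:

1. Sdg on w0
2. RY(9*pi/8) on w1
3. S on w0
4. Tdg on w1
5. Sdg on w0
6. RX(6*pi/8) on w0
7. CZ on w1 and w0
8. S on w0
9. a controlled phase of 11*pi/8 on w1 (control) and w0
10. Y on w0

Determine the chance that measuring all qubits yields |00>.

Outcome |00> occurs with probability (2 - sqrt(sqrt(2) + 2))*(sqrt(2) + 2)/16.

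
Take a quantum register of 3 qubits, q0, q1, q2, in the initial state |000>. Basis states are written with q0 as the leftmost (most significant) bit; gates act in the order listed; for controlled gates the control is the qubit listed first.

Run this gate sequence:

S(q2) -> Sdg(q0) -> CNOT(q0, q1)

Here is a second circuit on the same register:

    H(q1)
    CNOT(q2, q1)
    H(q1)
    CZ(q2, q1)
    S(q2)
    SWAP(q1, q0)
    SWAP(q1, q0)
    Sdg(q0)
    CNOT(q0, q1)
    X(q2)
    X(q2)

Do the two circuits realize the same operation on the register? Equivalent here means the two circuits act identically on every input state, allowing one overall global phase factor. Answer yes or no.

Yes: on every input state the two circuits agree up to one overall phase factor.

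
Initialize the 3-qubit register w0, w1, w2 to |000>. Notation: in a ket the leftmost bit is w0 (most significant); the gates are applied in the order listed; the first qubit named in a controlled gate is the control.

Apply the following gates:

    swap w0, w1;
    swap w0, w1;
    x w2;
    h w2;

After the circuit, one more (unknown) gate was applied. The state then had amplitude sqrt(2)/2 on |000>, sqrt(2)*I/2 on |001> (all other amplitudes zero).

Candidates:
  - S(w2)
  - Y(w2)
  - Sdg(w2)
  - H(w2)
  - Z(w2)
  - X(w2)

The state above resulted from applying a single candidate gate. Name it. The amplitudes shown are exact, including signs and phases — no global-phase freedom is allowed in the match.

The unique candidate consistent with the amplitudes is Sdg(w2).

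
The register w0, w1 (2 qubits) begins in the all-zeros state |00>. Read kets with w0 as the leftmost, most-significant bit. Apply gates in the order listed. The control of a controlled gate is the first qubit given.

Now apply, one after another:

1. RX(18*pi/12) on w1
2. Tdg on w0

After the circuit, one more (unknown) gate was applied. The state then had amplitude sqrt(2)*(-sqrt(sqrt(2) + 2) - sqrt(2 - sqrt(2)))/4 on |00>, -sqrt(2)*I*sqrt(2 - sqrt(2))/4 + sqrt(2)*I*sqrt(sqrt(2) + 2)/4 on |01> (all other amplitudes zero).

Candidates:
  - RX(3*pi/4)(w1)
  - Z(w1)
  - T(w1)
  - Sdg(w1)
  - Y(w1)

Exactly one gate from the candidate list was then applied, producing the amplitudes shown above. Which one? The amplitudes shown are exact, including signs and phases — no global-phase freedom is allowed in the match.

The applied gate was RX(3*pi/4)(w1).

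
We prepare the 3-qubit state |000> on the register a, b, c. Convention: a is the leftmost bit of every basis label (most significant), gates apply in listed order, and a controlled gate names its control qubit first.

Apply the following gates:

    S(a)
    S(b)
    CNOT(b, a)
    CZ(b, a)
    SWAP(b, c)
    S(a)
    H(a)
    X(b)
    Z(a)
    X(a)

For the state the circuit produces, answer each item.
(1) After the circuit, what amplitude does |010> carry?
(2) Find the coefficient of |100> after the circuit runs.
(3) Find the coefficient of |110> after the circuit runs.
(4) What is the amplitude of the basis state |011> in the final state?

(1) The final state's coefficient on |010> equals -sqrt(2)/2.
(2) The amplitude on |100> is 0.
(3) |110> carries amplitude sqrt(2)/2 in the final state.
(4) The final state's coefficient on |011> equals 0.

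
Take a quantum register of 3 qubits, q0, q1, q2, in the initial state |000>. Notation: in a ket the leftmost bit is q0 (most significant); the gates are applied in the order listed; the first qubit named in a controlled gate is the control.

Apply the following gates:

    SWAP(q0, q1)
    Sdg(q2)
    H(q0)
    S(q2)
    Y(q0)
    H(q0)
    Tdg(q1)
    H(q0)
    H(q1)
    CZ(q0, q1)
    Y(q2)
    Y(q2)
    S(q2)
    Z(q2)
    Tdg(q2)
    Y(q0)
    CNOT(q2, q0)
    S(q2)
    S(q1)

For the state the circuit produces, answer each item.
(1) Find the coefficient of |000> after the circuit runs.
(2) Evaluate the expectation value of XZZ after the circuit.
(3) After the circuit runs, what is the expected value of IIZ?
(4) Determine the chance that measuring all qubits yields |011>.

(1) |000> carries amplitude 1/2 in the final state.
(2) In the final state, XZZ has expectation 1.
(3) In the final state, IIZ has expectation 1.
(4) Outcome |011> occurs with probability 0.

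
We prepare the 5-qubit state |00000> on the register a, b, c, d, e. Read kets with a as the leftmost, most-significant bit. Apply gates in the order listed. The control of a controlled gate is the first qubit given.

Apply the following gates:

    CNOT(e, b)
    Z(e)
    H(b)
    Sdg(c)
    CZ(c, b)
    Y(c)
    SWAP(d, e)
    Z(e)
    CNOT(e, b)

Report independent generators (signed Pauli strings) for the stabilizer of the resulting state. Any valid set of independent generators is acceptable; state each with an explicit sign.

The stabilizer group can be generated by +IXIII, +ZIIII, -IIZII, +IIIZI, +IIIIZ, among other valid generating sets.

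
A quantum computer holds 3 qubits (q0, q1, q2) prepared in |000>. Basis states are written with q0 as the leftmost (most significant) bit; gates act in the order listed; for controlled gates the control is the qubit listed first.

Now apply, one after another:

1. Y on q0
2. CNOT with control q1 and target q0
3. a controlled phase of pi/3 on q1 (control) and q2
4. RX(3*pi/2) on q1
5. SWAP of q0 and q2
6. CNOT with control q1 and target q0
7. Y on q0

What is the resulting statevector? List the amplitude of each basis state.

The final amplitudes are -sqrt(2)*I/2 on |011>, sqrt(2)/2 on |101>, and 0 on every other basis state.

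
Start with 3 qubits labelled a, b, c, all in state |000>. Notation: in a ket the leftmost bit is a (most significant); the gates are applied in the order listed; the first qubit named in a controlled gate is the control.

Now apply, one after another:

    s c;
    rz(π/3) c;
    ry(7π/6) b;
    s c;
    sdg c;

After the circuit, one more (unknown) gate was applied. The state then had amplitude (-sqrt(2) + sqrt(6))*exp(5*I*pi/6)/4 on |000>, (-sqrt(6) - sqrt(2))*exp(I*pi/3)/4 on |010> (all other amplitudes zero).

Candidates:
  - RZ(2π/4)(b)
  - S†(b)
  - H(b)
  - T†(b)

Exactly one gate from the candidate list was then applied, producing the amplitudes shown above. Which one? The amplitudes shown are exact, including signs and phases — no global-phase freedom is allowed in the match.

The applied gate was S†(b).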